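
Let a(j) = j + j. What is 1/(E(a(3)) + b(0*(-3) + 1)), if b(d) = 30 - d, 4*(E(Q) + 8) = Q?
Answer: 2/45 ≈ 0.044444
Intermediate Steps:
a(j) = 2*j
E(Q) = -8 + Q/4
1/(E(a(3)) + b(0*(-3) + 1)) = 1/((-8 + (2*3)/4) + (30 - (0*(-3) + 1))) = 1/((-8 + (¼)*6) + (30 - (0 + 1))) = 1/((-8 + 3/2) + (30 - 1*1)) = 1/(-13/2 + (30 - 1)) = 1/(-13/2 + 29) = 1/(45/2) = 2/45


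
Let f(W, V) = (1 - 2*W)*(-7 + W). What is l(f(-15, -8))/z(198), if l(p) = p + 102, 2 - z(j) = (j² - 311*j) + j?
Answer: -290/11089 ≈ -0.026152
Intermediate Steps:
z(j) = 2 - j² + 310*j (z(j) = 2 - ((j² - 311*j) + j) = 2 - (j² - 310*j) = 2 + (-j² + 310*j) = 2 - j² + 310*j)
l(p) = 102 + p
l(f(-15, -8))/z(198) = (102 + (-7 - 2*(-15)² + 15*(-15)))/(2 - 1*198² + 310*198) = (102 + (-7 - 2*225 - 225))/(2 - 1*39204 + 61380) = (102 + (-7 - 450 - 225))/(2 - 39204 + 61380) = (102 - 682)/22178 = -580*1/22178 = -290/11089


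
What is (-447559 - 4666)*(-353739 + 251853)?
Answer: 46075396350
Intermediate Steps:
(-447559 - 4666)*(-353739 + 251853) = -452225*(-101886) = 46075396350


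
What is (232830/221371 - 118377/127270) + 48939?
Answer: 1378805291251863/28173887170 ≈ 48939.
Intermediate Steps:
(232830/221371 - 118377/127270) + 48939 = 3427039233/28173887170 + 48939 = 1378805291251863/28173887170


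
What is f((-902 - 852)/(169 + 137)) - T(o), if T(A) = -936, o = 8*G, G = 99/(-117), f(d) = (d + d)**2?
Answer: 24987340/23409 ≈ 1067.4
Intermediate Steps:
f(d) = 4*d**2 (f(d) = (2*d)**2 = 4*d**2)
G = -11/13 (G = 99*(-1/117) = -11/13 ≈ -0.84615)
o = -88/13 (o = 8*(-11/13) = -88/13 ≈ -6.7692)
f((-902 - 852)/(169 + 137)) - T(o) = 4*((-902 - 852)/(169 + 137))**2 - 1*(-936) = 4*(-1754/306)**2 + 936 = 4*(-1754*1/306)**2 + 936 = 4*(-877/153)**2 + 936 = 4*(769129/23409) + 936 = 3076516/23409 + 936 = 24987340/23409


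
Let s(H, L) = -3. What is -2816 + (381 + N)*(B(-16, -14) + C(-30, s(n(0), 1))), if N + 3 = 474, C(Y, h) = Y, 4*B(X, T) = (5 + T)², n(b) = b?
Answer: -11123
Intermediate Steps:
B(X, T) = (5 + T)²/4
N = 471 (N = -3 + 474 = 471)
-2816 + (381 + N)*(B(-16, -14) + C(-30, s(n(0), 1))) = -2816 + (381 + 471)*((5 - 14)²/4 - 30) = -2816 + 852*((¼)*(-9)² - 30) = -2816 + 852*((¼)*81 - 30) = -2816 + 852*(81/4 - 30) = -2816 + 852*(-39/4) = -2816 - 8307 = -11123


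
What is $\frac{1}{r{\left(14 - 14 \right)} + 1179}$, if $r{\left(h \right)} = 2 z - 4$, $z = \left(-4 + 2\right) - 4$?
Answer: $\frac{1}{1163} \approx 0.00085985$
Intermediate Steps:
$z = -6$ ($z = -2 - 4 = -6$)
$r{\left(h \right)} = -16$ ($r{\left(h \right)} = 2 \left(-6\right) - 4 = -12 - 4 = -16$)
$\frac{1}{r{\left(14 - 14 \right)} + 1179} = \frac{1}{-16 + 1179} = \frac{1}{1163}$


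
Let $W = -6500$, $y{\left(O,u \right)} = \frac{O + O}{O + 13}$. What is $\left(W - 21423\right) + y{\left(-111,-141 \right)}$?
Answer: $- \frac{1368116}{49} \approx -27921.0$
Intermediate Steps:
$y{\left(O,u \right)} = \frac{2 O}{13 + O}$
$\left(W - 21423\right) + y{\left(-111,-141 \right)} = \left(-6500 - 21423\right) + 2 \left(-111\right) \frac{1}{13 - 111} = -27923 + 2 \left(-111\right) \frac{1}{-98} = -27923 + 2 \left(-111\right) \left(- \frac{1}{98}\right) = -27923 + \frac{111}{49} = - \frac{1368116}{49}$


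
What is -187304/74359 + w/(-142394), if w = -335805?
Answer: -1700841781/10588275446 ≈ -0.16063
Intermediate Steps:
-187304/74359 + w/(-142394) = -187304/74359 - 335805/(-142394) = -187304*1/74359 - 335805*(-1/142394) = -187304/74359 + 335805/142394 = -1700841781/10588275446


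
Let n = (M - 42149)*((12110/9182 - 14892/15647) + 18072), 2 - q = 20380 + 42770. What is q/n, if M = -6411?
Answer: 1134065096699/15760576621601980 ≈ 7.1956e-5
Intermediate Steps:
q = -63148 (q = 2 - (20380 + 42770) = 2 - 1*63150 = 2 - 63150 = -63148)
n = -63042306486407920/71835377 (n = (-6411 - 42149)*((12110/9182 - 14892/15647) + 18072) = -48560*((12110*(1/9182) - 14892*1/15647) + 18072) = -48560*((6055/4591 - 14892/15647) + 18072) = -48560*(26373413/71835377 + 18072) = -48560*1298235306557/71835377 = -63042306486407920/71835377 ≈ -8.7759e+8)
q/n = -63148/(-63042306486407920/71835377) = -63148*(-71835377/63042306486407920) = 1134065096699/15760576621601980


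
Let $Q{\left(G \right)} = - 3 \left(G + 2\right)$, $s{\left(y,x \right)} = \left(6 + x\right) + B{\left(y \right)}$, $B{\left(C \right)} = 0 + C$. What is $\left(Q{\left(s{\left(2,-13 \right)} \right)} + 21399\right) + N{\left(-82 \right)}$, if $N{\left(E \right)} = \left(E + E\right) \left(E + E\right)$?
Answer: $48304$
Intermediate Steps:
$B{\left(C \right)} = C$
$N{\left(E \right)} = 4 E^{2}$ ($N{\left(E \right)} = 2 E 2 E = 4 E^{2}$)
$s{\left(y,x \right)} = 6 + x + y$ ($s{\left(y,x \right)} = \left(6 + x\right) + y = 6 + x + y$)
$Q{\left(G \right)} = -6 - 3 G$ ($Q{\left(G \right)} = - 3 \left(2 + G\right) = -6 - 3 G$)
$\left(Q{\left(s{\left(2,-13 \right)} \right)} + 21399\right) + N{\left(-82 \right)} = \left(\left(-6 - 3 \left(6 - 13 + 2\right)\right) + 21399\right) + 4 \left(-82\right)^{2} = \left(\left(-6 - -15\right) + 21399\right) + 4 \cdot 6724 = \left(\left(-6 + 15\right) + 21399\right) + 26896 = \left(9 + 21399\right) + 26896 = 21408 + 26896 = 48304$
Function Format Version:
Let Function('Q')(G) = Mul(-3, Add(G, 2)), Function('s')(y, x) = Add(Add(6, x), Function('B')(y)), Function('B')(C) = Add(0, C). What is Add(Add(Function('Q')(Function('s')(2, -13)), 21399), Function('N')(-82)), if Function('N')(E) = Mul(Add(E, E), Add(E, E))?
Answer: 48304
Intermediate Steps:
Function('B')(C) = C
Function('N')(E) = Mul(4, Pow(E, 2)) (Function('N')(E) = Mul(Mul(2, E), Mul(2, E)) = Mul(4, Pow(E, 2)))
Function('s')(y, x) = Add(6, x, y) (Function('s')(y, x) = Add(Add(6, x), y) = Add(6, x, y))
Function('Q')(G) = Add(-6, Mul(-3, G)) (Function('Q')(G) = Mul(-3, Add(2, G)) = Add(-6, Mul(-3, G)))
Add(Add(Function('Q')(Function('s')(2, -13)), 21399), Function('N')(-82)) = Add(Add(Add(-6, Mul(-3, Add(6, -13, 2))), 21399), Mul(4, Pow(-82, 2))) = Add(Add(Add(-6, Mul(-3, -5)), 21399), Mul(4, 6724)) = Add(Add(Add(-6, 15), 21399), 26896) = Add(Add(9, 21399), 26896) = Add(21408, 26896) = 48304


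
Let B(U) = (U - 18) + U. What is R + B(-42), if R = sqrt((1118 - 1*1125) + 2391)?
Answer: -102 + 4*sqrt(149) ≈ -53.174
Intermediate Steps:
B(U) = -18 + 2*U (B(U) = (-18 + U) + U = -18 + 2*U)
R = 4*sqrt(149) (R = sqrt((1118 - 1125) + 2391) = sqrt(-7 + 2391) = sqrt(2384) = 4*sqrt(149) ≈ 48.826)
R + B(-42) = 4*sqrt(149) + (-18 + 2*(-42)) = 4*sqrt(149) + (-18 - 84) = 4*sqrt(149) - 102 = -102 + 4*sqrt(149)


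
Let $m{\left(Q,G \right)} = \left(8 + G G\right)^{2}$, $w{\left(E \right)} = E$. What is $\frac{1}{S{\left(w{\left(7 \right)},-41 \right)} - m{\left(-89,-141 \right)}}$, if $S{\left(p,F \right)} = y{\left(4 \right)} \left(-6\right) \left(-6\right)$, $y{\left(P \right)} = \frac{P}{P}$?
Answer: $- \frac{1}{395572285} \approx -2.528 \cdot 10^{-9}$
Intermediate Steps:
$y{\left(P \right)} = 1$
$S{\left(p,F \right)} = 36$ ($S{\left(p,F \right)} = 1 \left(-6\right) \left(-6\right) = \left(-6\right) \left(-6\right) = 36$)
$m{\left(Q,G \right)} = \left(8 + G^{2}\right)^{2}$
$\frac{1}{S{\left(w{\left(7 \right)},-41 \right)} - m{\left(-89,-141 \right)}} = \frac{1}{36 - \left(8 + \left(-141\right)^{2}\right)^{2}} = \frac{1}{36 - \left(8 + 19881\right)^{2}} = \frac{1}{36 - 19889^{2}} = \frac{1}{36 - 395572321} = \frac{1}{-395572285} = - \frac{1}{395572285}$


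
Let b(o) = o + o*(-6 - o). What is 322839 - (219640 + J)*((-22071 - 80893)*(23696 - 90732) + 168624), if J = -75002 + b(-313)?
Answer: -332933415839913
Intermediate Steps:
J = -171406 (J = -75002 - 1*(-313)*(5 - 313) = -75002 - 1*(-313)*(-308) = -75002 - 96404 = -171406)
322839 - (219640 + J)*((-22071 - 80893)*(23696 - 90732) + 168624) = 322839 - (219640 - 171406)*((-22071 - 80893)*(23696 - 90732) + 168624) = 322839 - 48234*(-102964*(-67036) + 168624) = 322839 - 48234*(6902294704 + 168624) = 322839 - 48234*6902463328 = 322839 - 1*332933416162752 = 322839 - 332933416162752 = -332933415839913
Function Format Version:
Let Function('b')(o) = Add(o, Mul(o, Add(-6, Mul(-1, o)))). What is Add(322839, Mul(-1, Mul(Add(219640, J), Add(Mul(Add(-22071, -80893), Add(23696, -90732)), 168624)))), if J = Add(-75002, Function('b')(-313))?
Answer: -332933415839913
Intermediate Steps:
J = -171406 (J = Add(-75002, Mul(-1, -313, Add(5, -313))) = Add(-75002, Mul(-1, -313, -308)) = Add(-75002, -96404) = -171406)
Add(322839, Mul(-1, Mul(Add(219640, J), Add(Mul(Add(-22071, -80893), Add(23696, -90732)), 168624)))) = Add(322839, Mul(-1, Mul(Add(219640, -171406), Add(Mul(Add(-22071, -80893), Add(23696, -90732)), 168624)))) = Add(322839, Mul(-1, Mul(48234, Add(Mul(-102964, -67036), 168624)))) = Add(322839, Mul(-1, Mul(48234, Add(6902294704, 168624)))) = Add(322839, Mul(-1, Mul(48234, 6902463328))) = Add(322839, Mul(-1, 332933416162752)) = Add(322839, -332933416162752) = -332933415839913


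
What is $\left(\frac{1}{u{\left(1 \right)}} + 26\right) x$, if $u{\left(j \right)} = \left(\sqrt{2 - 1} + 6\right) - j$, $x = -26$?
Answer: $- \frac{2041}{3} \approx -680.33$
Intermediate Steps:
$u{\left(j \right)} = 7 - j$ ($u{\left(j \right)} = \left(\sqrt{1} + 6\right) - j = \left(1 + 6\right) - j = 7 - j$)
$\left(\frac{1}{u{\left(1 \right)}} + 26\right) x = \left(\frac{1}{7 - 1} + 26\right) \left(-26\right) = \left(\frac{1}{6} + 26\right) \left(-26\right) = \frac{157}{6} \left(-26\right) = - \frac{2041}{3}$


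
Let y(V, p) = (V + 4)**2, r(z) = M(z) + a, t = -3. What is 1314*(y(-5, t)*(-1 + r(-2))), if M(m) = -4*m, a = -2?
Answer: 6570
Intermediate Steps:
r(z) = -2 - 4*z (r(z) = -4*z - 2 = -2 - 4*z)
y(V, p) = (4 + V)**2
1314*(y(-5, t)*(-1 + r(-2))) = 1314*((4 - 5)**2*(-1 + (-2 - 4*(-2)))) = 1314*((-1)**2*(-1 + (-2 + 8))) = 1314*(1*(-1 + 6)) = 1314*(1*5) = 1314*5 = 6570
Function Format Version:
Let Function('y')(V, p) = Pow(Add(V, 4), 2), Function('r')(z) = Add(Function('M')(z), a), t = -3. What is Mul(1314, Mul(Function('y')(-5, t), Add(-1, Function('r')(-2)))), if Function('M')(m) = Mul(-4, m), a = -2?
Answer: 6570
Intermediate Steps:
Function('r')(z) = Add(-2, Mul(-4, z)) (Function('r')(z) = Add(Mul(-4, z), -2) = Add(-2, Mul(-4, z)))
Function('y')(V, p) = Pow(Add(4, V), 2)
Mul(1314, Mul(Function('y')(-5, t), Add(-1, Function('r')(-2)))) = Mul(1314, Mul(Pow(Add(4, -5), 2), Add(-1, Add(-2, Mul(-4, -2))))) = Mul(1314, Mul(Pow(-1, 2), Add(-1, Add(-2, 8)))) = Mul(1314, Mul(1, Add(-1, 6))) = Mul(1314, Mul(1, 5)) = Mul(1314, 5) = 6570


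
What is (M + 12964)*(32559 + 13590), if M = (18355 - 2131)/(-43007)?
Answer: 25729291556076/43007 ≈ 5.9826e+8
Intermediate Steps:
M = -16224/43007 (M = 16224*(-1/43007) = -16224/43007 ≈ -0.37724)
(M + 12964)*(32559 + 13590) = (-16224/43007 + 12964)*(32559 + 13590) = (557526524/43007)*46149 = 25729291556076/43007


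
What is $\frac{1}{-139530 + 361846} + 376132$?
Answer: $\frac{83620161713}{222316} \approx 3.7613 \cdot 10^{5}$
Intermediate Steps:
$\frac{1}{-139530 + 361846} + 376132 = \frac{1}{222316} + 376132 = \frac{83620161713}{222316}$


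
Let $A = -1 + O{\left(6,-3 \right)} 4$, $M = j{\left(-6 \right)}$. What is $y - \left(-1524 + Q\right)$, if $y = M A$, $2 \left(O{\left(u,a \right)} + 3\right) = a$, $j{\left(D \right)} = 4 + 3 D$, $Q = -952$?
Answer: $2742$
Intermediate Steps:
$M = -14$ ($M = 4 + 3 \left(-6\right) = 4 - 18 = -14$)
$O{\left(u,a \right)} = -3 + \frac{a}{2}$
$A = -19$ ($A = -1 + \left(-3 + \frac{1}{2} \left(-3\right)\right) 4 = -1 + \left(-3 - \frac{3}{2}\right) 4 = -1 - 18 = -19$)
$y = 266$ ($y = \left(-14\right) \left(-19\right) = 266$)
$y - \left(-1524 + Q\right) = 266 + \left(1524 - -952\right) = 266 + \left(1524 + 952\right) = 266 + 2476 = 2742$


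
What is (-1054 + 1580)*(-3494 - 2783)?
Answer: -3301702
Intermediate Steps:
(-1054 + 1580)*(-3494 - 2783) = 526*(-6277) = -3301702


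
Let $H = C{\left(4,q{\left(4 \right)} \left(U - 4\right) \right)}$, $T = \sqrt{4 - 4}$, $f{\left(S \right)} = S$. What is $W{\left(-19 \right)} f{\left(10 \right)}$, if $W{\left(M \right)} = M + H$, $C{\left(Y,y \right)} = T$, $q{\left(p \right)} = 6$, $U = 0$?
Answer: $-190$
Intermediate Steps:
$T = 0$ ($T = \sqrt{0} = 0$)
$C{\left(Y,y \right)} = 0$
$H = 0$
$W{\left(M \right)} = M$ ($W{\left(M \right)} = M + 0 = M$)
$W{\left(-19 \right)} f{\left(10 \right)} = \left(-19\right) 10 = -190$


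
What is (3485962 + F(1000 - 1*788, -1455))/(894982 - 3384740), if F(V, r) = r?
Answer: -3484507/2489758 ≈ -1.3995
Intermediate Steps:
(3485962 + F(1000 - 1*788, -1455))/(894982 - 3384740) = (3485962 - 1455)/(894982 - 3384740) = 3484507/(-2489758) = 3484507*(-1/2489758) = -3484507/2489758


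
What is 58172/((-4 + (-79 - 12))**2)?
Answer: 58172/9025 ≈ 6.4456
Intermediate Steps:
58172/((-4 + (-79 - 12))**2) = 58172/((-4 - 91)**2) = 58172/((-95)**2) = 58172/9025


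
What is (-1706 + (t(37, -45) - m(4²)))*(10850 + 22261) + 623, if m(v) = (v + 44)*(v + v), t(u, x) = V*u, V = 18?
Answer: -98007937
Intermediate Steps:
t(u, x) = 18*u
m(v) = 2*v*(44 + v) (m(v) = (44 + v)*(2*v) = 2*v*(44 + v))
(-1706 + (t(37, -45) - m(4²)))*(10850 + 22261) + 623 = (-1706 + (18*37 - 2*4²*(44 + 4²)))*(10850 + 22261) + 623 = (-1706 + (666 - 2*16*(44 + 16)))*33111 + 623 = (-1706 + (666 - 2*16*60))*33111 + 623 = (-1706 + (666 - 1*1920))*33111 + 623 = (-1706 + (666 - 1920))*33111 + 623 = (-1706 - 1254)*33111 + 623 = -2960*33111 + 623 = -98008560 + 623 = -98007937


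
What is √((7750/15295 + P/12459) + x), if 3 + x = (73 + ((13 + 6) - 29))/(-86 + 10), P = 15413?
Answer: I*√12114966968256621/76224162 ≈ 1.444*I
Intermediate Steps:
x = -291/76 (x = -3 + (73 + ((13 + 6) - 29))/(-86 + 10) = -3 + (73 + (19 - 29))/(-76) = -3 + (73 - 10)*(-1/76) = -3 + 63*(-1/76) = -3 - 63/76 = -291/76 ≈ -3.8289)
√((7750/15295 + P/12459) + x) = √((7750/15295 + 15413/12459) - 291/76) = √((7750*(1/15295) + 15413*(1/12459)) - 291/76) = √((1550/3059 + 15413/12459) - 291/76) = √(66459817/38112081 - 291/76) = √(-317877341/152448324) = I*√12114966968256621/76224162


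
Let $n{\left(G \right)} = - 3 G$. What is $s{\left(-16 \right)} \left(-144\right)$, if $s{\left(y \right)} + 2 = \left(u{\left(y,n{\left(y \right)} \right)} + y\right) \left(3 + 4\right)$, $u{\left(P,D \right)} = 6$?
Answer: $10368$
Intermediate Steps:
$s{\left(y \right)} = 40 + 7 y$ ($s{\left(y \right)} = -2 + \left(6 + y\right) \left(3 + 4\right) = -2 + \left(6 + y\right) 7 = -2 + \left(42 + 7 y\right) = 40 + 7 y$)
$s{\left(-16 \right)} \left(-144\right) = \left(40 + 7 \left(-16\right)\right) \left(-144\right) = \left(40 - 112\right) \left(-144\right) = \left(-72\right) \left(-144\right) = 10368$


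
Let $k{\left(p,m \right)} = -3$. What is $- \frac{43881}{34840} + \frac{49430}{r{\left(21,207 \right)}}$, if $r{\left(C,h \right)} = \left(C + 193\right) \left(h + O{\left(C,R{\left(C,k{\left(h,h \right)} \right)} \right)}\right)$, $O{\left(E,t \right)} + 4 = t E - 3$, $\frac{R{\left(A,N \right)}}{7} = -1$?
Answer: $\frac{612221449}{197577640} \approx 3.0986$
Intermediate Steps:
$R{\left(A,N \right)} = -7$ ($R{\left(A,N \right)} = 7 \left(-1\right) = -7$)
$O{\left(E,t \right)} = -7 + E t$ ($O{\left(E,t \right)} = -4 + \left(t E - 3\right) = -4 + \left(E t - 3\right) = -4 + \left(-3 + E t\right) = -7 + E t$)
$r{\left(C,h \right)} = \left(193 + C\right) \left(-7 + h - 7 C\right)$ ($r{\left(C,h \right)} = \left(C + 193\right) \left(h + \left(-7 + C \left(-7\right)\right)\right) = \left(193 + C\right) \left(h - \left(7 + 7 C\right)\right) = \left(193 + C\right) \left(-7 + h - 7 C\right)$)
$- \frac{43881}{34840} + \frac{49430}{r{\left(21,207 \right)}} = - \frac{43881}{34840} + \frac{49430}{-1351 - 28518 - 7 \cdot 21^{2} + 193 \cdot 207 + 21 \cdot 207} = \left(-43881\right) \frac{1}{34840} + \frac{49430}{-1351 - 28518 - 3087 + 39951 + 4347} = - \frac{43881}{34840} + \frac{49430}{-1351 - 28518 - 3087 + 39951 + 4347} = - \frac{43881}{34840} + \frac{49430}{11342} = - \frac{43881}{34840} + 49430 \cdot \frac{1}{11342} = - \frac{43881}{34840} + \frac{24715}{5671} = \frac{612221449}{197577640}$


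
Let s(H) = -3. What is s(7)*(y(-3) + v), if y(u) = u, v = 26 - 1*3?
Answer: -60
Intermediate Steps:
v = 23 (v = 26 - 3 = 23)
s(7)*(y(-3) + v) = -3*(-3 + 23) = -3*20 = -60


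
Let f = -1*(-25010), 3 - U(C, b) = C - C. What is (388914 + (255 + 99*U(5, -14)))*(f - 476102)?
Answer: -175684996872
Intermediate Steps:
U(C, b) = 3 (U(C, b) = 3 - (C - C) = 3 - 1*0 = 3 + 0 = 3)
f = 25010
(388914 + (255 + 99*U(5, -14)))*(f - 476102) = (388914 + (255 + 99*3))*(25010 - 476102) = (388914 + (255 + 297))*(-451092) = (388914 + 552)*(-451092) = 389466*(-451092) = -175684996872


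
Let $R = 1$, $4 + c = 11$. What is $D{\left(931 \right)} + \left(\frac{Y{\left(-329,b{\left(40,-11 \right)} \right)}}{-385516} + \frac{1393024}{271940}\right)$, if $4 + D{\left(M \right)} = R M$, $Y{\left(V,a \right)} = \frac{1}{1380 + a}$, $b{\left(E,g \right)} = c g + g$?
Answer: $\frac{31563927232993887}{33862422395920} \approx 932.12$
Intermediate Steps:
$c = 7$ ($c = -4 + 11 = 7$)
$b{\left(E,g \right)} = 8 g$ ($b{\left(E,g \right)} = 7 g + g = 8 g$)
$D{\left(M \right)} = -4 + M$ ($D{\left(M \right)} = -4 + 1 M = -4 + M$)
$D{\left(931 \right)} + \left(\frac{Y{\left(-329,b{\left(40,-11 \right)} \right)}}{-385516} + \frac{1393024}{271940}\right) = \left(-4 + 931\right) + \left(\frac{1}{\left(1380 + 8 \left(-11\right)\right) \left(-385516\right)} + \frac{1393024}{271940}\right) = 927 + \left(\frac{1}{1380 - 88} \left(- \frac{1}{385516}\right) + 1393024 \cdot \frac{1}{271940}\right) = 927 + \left(\frac{1}{1292} \left(- \frac{1}{385516}\right) + \frac{348256}{67985}\right) = 927 + \left(- \frac{1}{498086672} + \frac{348256}{67985}\right) = 927 + \frac{173461671976047}{33862422395920} = \frac{31563927232993887}{33862422395920}$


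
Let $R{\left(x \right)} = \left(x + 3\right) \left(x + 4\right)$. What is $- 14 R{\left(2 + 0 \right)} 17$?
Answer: $-7140$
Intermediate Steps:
$R{\left(x \right)} = \left(3 + x\right) \left(4 + x\right)$
$- 14 R{\left(2 + 0 \right)} 17 = - 14 \left(12 + \left(2 + 0\right)^{2} + 7 \left(2 + 0\right)\right) 17 = - 14 \left(12 + 2^{2} + 7 \cdot 2\right) 17 = - 14 \left(12 + 4 + 14\right) 17 = \left(-14\right) 30 \cdot 17 = \left(-420\right) 17 = -7140$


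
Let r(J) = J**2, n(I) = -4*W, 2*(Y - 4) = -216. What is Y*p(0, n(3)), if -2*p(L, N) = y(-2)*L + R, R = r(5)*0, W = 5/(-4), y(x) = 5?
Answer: 0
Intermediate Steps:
W = -5/4 (W = 5*(-1/4) = -5/4 ≈ -1.2500)
Y = -104 (Y = 4 + (1/2)*(-216) = 4 - 108 = -104)
n(I) = 5 (n(I) = -4*(-5/4) = 5)
R = 0 (R = 5**2*0 = 25*0 = 0)
p(L, N) = -5*L/2 (p(L, N) = -(5*L + 0)/2 = -5*L/2)
Y*p(0, n(3)) = -(-260)*0 = -104*0 = 0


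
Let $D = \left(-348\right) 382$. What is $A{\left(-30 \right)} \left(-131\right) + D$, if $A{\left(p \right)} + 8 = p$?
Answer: $-127958$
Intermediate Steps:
$A{\left(p \right)} = -8 + p$
$D = -132936$
$A{\left(-30 \right)} \left(-131\right) + D = \left(-8 - 30\right) \left(-131\right) - 132936 = \left(-38\right) \left(-131\right) - 132936 = 4978 - 132936 = -127958$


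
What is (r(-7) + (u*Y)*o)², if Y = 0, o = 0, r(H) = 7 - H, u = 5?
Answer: 196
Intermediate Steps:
(r(-7) + (u*Y)*o)² = ((7 - 1*(-7)) + (5*0)*0)² = ((7 + 7) + 0*0)² = (14 + 0)² = 14² = 196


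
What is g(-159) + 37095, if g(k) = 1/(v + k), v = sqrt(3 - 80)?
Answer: 940654851/25358 - I*sqrt(77)/25358 ≈ 37095.0 - 0.00034604*I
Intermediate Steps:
v = I*sqrt(77) (v = sqrt(-77) = I*sqrt(77) ≈ 8.775*I)
g(k) = 1/(k + I*sqrt(77)) (g(k) = 1/(I*sqrt(77) + k) = 1/(k + I*sqrt(77)))
g(-159) + 37095 = 1/(-159 + I*sqrt(77)) + 37095 = 37095 + 1/(-159 + I*sqrt(77))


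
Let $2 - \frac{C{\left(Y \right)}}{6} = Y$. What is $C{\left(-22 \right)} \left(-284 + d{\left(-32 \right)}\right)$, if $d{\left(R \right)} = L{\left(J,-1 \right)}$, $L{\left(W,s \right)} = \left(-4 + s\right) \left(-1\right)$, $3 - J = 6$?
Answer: $-40176$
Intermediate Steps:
$J = -3$ ($J = 3 - 6 = -3$)
$L{\left(W,s \right)} = 4 - s$
$C{\left(Y \right)} = 12 - 6 Y$
$d{\left(R \right)} = 5$ ($d{\left(R \right)} = 4 - -1 = 4 + 1 = 5$)
$C{\left(-22 \right)} \left(-284 + d{\left(-32 \right)}\right) = \left(12 - -132\right) \left(-284 + 5\right) = \left(12 + 132\right) \left(-279\right) = 144 \left(-279\right) = -40176$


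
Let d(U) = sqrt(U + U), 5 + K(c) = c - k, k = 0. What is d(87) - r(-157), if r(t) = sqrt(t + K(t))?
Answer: sqrt(174) - I*sqrt(319) ≈ 13.191 - 17.861*I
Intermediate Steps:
K(c) = -5 + c (K(c) = -5 + (c - 1*0) = -5 + (c + 0) = -5 + c)
d(U) = sqrt(2)*sqrt(U) (d(U) = sqrt(2*U) = sqrt(2)*sqrt(U))
r(t) = sqrt(-5 + 2*t) (r(t) = sqrt(t + (-5 + t)) = sqrt(-5 + 2*t))
d(87) - r(-157) = sqrt(2)*sqrt(87) - sqrt(-5 + 2*(-157)) = sqrt(174) - sqrt(-5 - 314) = sqrt(174) - sqrt(-319) = sqrt(174) - I*sqrt(319)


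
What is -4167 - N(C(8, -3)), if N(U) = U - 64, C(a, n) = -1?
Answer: -4102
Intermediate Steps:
N(U) = -64 + U
-4167 - N(C(8, -3)) = -4167 - (-64 - 1) = -4167 - 1*(-65) = -4167 + 65 = -4102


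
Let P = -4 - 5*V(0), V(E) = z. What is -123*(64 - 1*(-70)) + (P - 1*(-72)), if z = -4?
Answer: -16394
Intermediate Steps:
V(E) = -4
P = 16 (P = -4 - 5*(-4) = -4 + 20 = 16)
-123*(64 - 1*(-70)) + (P - 1*(-72)) = -123*(64 - 1*(-70)) + (16 - 1*(-72)) = -123*(64 + 70) + (16 + 72) = -123*134 + 88 = -16482 + 88 = -16394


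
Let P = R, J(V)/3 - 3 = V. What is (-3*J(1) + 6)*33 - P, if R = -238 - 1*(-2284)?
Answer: -3036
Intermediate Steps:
J(V) = 9 + 3*V
R = 2046 (R = -238 + 2284 = 2046)
P = 2046
(-3*J(1) + 6)*33 - P = (-3*(9 + 3*1) + 6)*33 - 1*2046 = (-3*(9 + 3) + 6)*33 - 2046 = (-3*12 + 6)*33 - 2046 = (-36 + 6)*33 - 2046 = -30*33 - 2046 = -990 - 2046 = -3036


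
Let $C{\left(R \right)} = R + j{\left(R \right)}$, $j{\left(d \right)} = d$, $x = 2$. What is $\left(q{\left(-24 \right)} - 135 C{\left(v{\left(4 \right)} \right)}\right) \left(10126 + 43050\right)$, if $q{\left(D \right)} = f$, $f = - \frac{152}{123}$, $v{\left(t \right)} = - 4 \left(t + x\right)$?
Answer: $\frac{42375316288}{123} \approx 3.4451 \cdot 10^{8}$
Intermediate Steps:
$v{\left(t \right)} = -8 - 4 t$ ($v{\left(t \right)} = - 4 \left(t + 2\right) = - 4 \left(2 + t\right) = -8 - 4 t$)
$f = - \frac{152}{123}$ ($f = \left(-152\right) \frac{1}{123} = - \frac{152}{123} \approx -1.2358$)
$C{\left(R \right)} = 2 R$ ($C{\left(R \right)} = R + R = 2 R$)
$q{\left(D \right)} = - \frac{152}{123}$
$\left(q{\left(-24 \right)} - 135 C{\left(v{\left(4 \right)} \right)}\right) \left(10126 + 43050\right) = \left(- \frac{152}{123} - 135 \cdot 2 \left(-8 - 16\right)\right) \left(10126 + 43050\right) = \left(- \frac{152}{123} - 135 \cdot 2 \left(-8 - 16\right)\right) 53176 = \left(- \frac{152}{123} - 135 \cdot 2 \left(-24\right)\right) 53176 = \left(- \frac{152}{123} - -6480\right) 53176 = \left(- \frac{152}{123} + 6480\right) 53176 = \frac{796888}{123} \cdot 53176 = \frac{42375316288}{123}$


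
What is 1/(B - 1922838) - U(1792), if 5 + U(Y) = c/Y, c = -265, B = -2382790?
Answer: 9929854127/1928921344 ≈ 5.1479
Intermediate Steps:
U(Y) = -5 - 265/Y
1/(B - 1922838) - U(1792) = 1/(-2382790 - 1922838) - (-5 - 265/1792) = 1/(-4305628) - (-5 - 265*1/1792) = -1/4305628 - (-5 - 265/1792) = -1/4305628 - 1*(-9225/1792) = -1/4305628 + 9225/1792 = 9929854127/1928921344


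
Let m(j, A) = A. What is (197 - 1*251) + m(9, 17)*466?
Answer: 7868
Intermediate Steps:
(197 - 1*251) + m(9, 17)*466 = (197 - 1*251) + 17*466 = (197 - 251) + 7922 = -54 + 7922 = 7868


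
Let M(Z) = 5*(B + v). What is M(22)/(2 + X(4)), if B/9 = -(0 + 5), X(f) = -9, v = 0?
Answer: 225/7 ≈ 32.143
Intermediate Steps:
B = -45 (B = 9*(-(0 + 5)) = 9*(-1*5) = 9*(-5) = -45)
M(Z) = -225 (M(Z) = 5*(-45 + 0) = 5*(-45) = -225)
M(22)/(2 + X(4)) = -225/(2 - 9) = -225/(-7) = -225*(-1/7) = 225/7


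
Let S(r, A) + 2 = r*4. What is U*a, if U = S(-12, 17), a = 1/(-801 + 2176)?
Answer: -2/55 ≈ -0.036364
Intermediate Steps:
a = 1/1375 ≈ 0.00072727
S(r, A) = -2 + 4*r (S(r, A) = -2 + r*4 = -2 + 4*r)
U = -50 (U = -2 + 4*(-12) = -2 - 48 = -50)
U*a = -50*1/1375 = -2/55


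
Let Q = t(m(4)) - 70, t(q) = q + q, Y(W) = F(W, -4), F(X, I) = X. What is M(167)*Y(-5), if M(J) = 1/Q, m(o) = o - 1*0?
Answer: 5/62 ≈ 0.080645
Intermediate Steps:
Y(W) = W
m(o) = o (m(o) = o + 0 = o)
t(q) = 2*q
Q = -62 (Q = 2*4 - 70 = 8 - 70 = -62)
M(J) = -1/62 (M(J) = 1/(-62) = -1/62)
M(167)*Y(-5) = -1/62*(-5) = 5/62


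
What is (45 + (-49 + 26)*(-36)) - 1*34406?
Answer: -33533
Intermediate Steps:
(45 + (-49 + 26)*(-36)) - 1*34406 = (45 - 23*(-36)) - 34406 = (45 + 828) - 34406 = 873 - 34406 = -33533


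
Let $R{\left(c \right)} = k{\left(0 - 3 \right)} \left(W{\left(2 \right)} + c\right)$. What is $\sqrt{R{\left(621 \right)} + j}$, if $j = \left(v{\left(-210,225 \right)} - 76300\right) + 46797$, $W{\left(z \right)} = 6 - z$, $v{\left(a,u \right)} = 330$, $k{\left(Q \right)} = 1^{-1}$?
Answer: $6 i \sqrt{793} \approx 168.96 i$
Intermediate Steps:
$k{\left(Q \right)} = 1$
$R{\left(c \right)} = 4 + c$ ($R{\left(c \right)} = 1 \left(\left(6 - 2\right) + c\right) = 1 \left(4 + c\right) = 4 + c$)
$j = -29173$ ($j = \left(330 - 76300\right) + 46797 = -75970 + 46797 = -29173$)
$\sqrt{R{\left(621 \right)} + j} = \sqrt{\left(4 + 621\right) - 29173} = \sqrt{625 - 29173} = \sqrt{-28548} = 6 i \sqrt{793}$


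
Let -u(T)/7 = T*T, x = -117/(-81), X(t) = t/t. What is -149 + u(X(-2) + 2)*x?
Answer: -240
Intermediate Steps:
X(t) = 1
x = 13/9 (x = -117*(-1/81) = 13/9 ≈ 1.4444)
u(T) = -7*T² (u(T) = -7*T*T = -7*T²)
-149 + u(X(-2) + 2)*x = -149 - 7*(1 + 2)²*(13/9) = -149 - 7*3²*(13/9) = -149 - 7*9*(13/9) = -149 - 63*13/9 = -149 - 91 = -240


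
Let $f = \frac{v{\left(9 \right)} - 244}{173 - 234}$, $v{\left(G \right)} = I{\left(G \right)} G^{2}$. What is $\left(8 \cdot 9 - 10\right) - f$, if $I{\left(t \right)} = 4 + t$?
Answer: $\frac{4591}{61} \approx 75.262$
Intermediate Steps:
$v{\left(G \right)} = G^{2} \left(4 + G\right)$ ($v{\left(G \right)} = \left(4 + G\right) G^{2} = G^{2} \left(4 + G\right)$)
$f = - \frac{809}{61}$ ($f = \frac{9^{2} \left(4 + 9\right) - 244}{173 - 234} = \frac{81 \cdot 13 - 244}{-61} = \left(1053 - 244\right) \left(- \frac{1}{61}\right) = 809 \left(- \frac{1}{61}\right) = - \frac{809}{61} \approx -13.262$)
$\left(8 \cdot 9 - 10\right) - f = \left(8 \cdot 9 - 10\right) - - \frac{809}{61} = \left(72 - 10\right) + \frac{809}{61} = 62 + \frac{809}{61} = \frac{4591}{61}$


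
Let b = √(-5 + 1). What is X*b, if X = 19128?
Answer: 38256*I ≈ 38256.0*I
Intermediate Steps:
b = 2*I (b = √(-4) = 2*I ≈ 2.0*I)
X*b = 19128*(2*I) = 38256*I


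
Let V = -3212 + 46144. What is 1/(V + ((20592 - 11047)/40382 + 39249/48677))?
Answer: 1965674614/84392392103331 ≈ 2.3292e-5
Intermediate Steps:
V = 42932
1/(V + ((20592 - 11047)/40382 + 39249/48677)) = 1/(42932 + ((20592 - 11047)/40382 + 39249/48677)) = 1/(42932 + (9545*(1/40382) + 39249*(1/48677))) = 1/(42932 + (9545/40382 + 39249/48677)) = 1/(42932 + 2049575083/1965674614) = 1/(84392392103331/1965674614) = 1965674614/84392392103331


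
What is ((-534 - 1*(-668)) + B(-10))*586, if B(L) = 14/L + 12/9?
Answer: 1177274/15 ≈ 78485.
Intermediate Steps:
B(L) = 4/3 + 14/L (B(L) = 14/L + 12*(1/9) = 14/L + 4/3 = 4/3 + 14/L)
((-534 - 1*(-668)) + B(-10))*586 = ((-534 - 1*(-668)) + (4/3 + 14/(-10)))*586 = ((-534 + 668) + (4/3 + 14*(-1/10)))*586 = (134 + (4/3 - 7/5))*586 = (134 - 1/15)*586 = (2009/15)*586 = 1177274/15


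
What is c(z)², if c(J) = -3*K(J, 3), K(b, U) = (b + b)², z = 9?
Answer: 944784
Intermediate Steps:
K(b, U) = 4*b² (K(b, U) = (2*b)² = 4*b²)
c(J) = -12*J²
c(z)² = (-12*9²)² = (-12*81)² = (-972)² = 944784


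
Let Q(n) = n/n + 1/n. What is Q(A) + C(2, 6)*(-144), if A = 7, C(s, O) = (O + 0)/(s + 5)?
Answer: -856/7 ≈ -122.29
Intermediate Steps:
C(s, O) = O/(5 + s)
Q(n) = 1 + 1/n
Q(A) + C(2, 6)*(-144) = (1 + 7)/7 + (6/(5 + 2))*(-144) = (1/7)*8 + (6/7)*(-144) = 8/7 + (6*(1/7))*(-144) = 8/7 + (6/7)*(-144) = 8/7 - 864/7 = -856/7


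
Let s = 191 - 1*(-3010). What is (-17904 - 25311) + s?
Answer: -40014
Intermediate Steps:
s = 3201 (s = 191 + 3010 = 3201)
(-17904 - 25311) + s = (-17904 - 25311) + 3201 = -43215 + 3201 = -40014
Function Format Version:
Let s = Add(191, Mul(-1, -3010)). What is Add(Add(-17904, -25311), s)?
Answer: -40014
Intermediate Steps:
s = 3201 (s = Add(191, 3010) = 3201)
Add(Add(-17904, -25311), s) = Add(Add(-17904, -25311), 3201) = Add(-43215, 3201) = -40014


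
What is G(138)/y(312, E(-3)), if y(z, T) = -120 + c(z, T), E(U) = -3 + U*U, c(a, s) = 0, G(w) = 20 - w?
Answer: 59/60 ≈ 0.98333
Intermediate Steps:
E(U) = -3 + U²
y(z, T) = -120 (y(z, T) = -120 + 0 = -120)
G(138)/y(312, E(-3)) = (20 - 1*138)/(-120) = (20 - 138)*(-1/120) = -118*(-1/120) = 59/60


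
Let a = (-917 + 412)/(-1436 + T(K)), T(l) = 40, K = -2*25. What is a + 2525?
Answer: 3525405/1396 ≈ 2525.4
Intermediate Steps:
K = -50
a = 505/1396 (a = (-917 + 412)/(-1436 + 40) = -505/(-1396) = -505*(-1/1396) = 505/1396 ≈ 0.36175)
a + 2525 = 505/1396 + 2525 = 3525405/1396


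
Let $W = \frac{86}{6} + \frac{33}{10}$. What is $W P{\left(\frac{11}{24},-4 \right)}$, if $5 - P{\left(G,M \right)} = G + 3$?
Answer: $\frac{19573}{720} \approx 27.185$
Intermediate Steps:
$P{\left(G,M \right)} = 2 - G$ ($P{\left(G,M \right)} = 5 - \left(G + 3\right) = 5 - \left(3 + G\right) = 2 - G$)
$W = \frac{529}{30}$ ($W = 86 \cdot \frac{1}{6} + 33 \cdot \frac{1}{10} = \frac{43}{3} + \frac{33}{10} = \frac{529}{30} \approx 17.633$)
$W P{\left(\frac{11}{24},-4 \right)} = \frac{529 \left(2 - \frac{11}{24}\right)}{30} = \frac{529}{30} \cdot \frac{37}{24} = \frac{19573}{720}$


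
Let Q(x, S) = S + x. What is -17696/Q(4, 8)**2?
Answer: -1106/9 ≈ -122.89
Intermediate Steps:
-17696/Q(4, 8)**2 = -17696/(8 + 4)**2 = -17696/(12**2) = -17696/144 = -17696*1/144 = -1106/9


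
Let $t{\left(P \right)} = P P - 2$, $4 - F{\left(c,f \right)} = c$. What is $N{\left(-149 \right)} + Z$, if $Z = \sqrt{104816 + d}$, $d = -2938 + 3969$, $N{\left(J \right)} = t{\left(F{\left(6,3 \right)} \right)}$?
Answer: $2 + \sqrt{105847} \approx 327.34$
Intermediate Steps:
$F{\left(c,f \right)} = 4 - c$
$t{\left(P \right)} = -2 + P^{2}$ ($t{\left(P \right)} = P^{2} - 2 = -2 + P^{2}$)
$N{\left(J \right)} = 2$ ($N{\left(J \right)} = -2 + \left(4 - 6\right)^{2} = -2 + \left(-2\right)^{2} = -2 + 4 = 2$)
$d = 1031$
$Z = \sqrt{105847}$ ($Z = \sqrt{104816 + 1031} = \sqrt{105847} \approx 325.34$)
$N{\left(-149 \right)} + Z = 2 + \sqrt{105847}$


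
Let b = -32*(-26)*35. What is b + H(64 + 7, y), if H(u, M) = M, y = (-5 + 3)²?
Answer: 29124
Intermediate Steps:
y = 4 (y = (-2)² = 4)
b = 29120 (b = 832*35 = 29120)
b + H(64 + 7, y) = 29120 + 4 = 29124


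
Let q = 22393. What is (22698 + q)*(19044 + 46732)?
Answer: 2965905616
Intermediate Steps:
(22698 + q)*(19044 + 46732) = (22698 + 22393)*(19044 + 46732) = 45091*65776 = 2965905616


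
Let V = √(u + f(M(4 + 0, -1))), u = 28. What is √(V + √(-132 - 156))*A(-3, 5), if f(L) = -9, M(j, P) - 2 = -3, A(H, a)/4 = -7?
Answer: -28*√(√19 + 12*I*√2) ≈ -92.613 - 71.831*I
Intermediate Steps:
A(H, a) = -28 (A(H, a) = 4*(-7) = -28)
M(j, P) = -1 (M(j, P) = 2 - 3 = -1)
V = √19 (V = √(28 - 9) = √19 ≈ 4.3589)
√(V + √(-132 - 156))*A(-3, 5) = √(√19 + √(-132 - 156))*(-28) = √(√19 + √(-288))*(-28) = √(√19 + 12*I*√2)*(-28) = -28*√(√19 + 12*I*√2)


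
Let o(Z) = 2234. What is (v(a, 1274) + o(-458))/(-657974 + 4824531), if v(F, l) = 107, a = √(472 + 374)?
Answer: 2341/4166557 ≈ 0.00056185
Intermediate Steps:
a = 3*√94 (a = √846 = 3*√94 ≈ 29.086)
(v(a, 1274) + o(-458))/(-657974 + 4824531) = (107 + 2234)/(-657974 + 4824531) = 2341/4166557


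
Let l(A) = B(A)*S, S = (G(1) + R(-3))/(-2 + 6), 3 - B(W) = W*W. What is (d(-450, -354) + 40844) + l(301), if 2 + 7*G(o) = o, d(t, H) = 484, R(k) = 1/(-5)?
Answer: 1718274/35 ≈ 49094.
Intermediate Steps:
R(k) = -⅕
G(o) = -2/7 + o/7
B(W) = 3 - W² (B(W) = 3 - W*W = 3 - W²)
S = -3/35 (S = ((-2/7 + (⅐)*1) - ⅕)/(-2 + 6) = ((-2/7 + ⅐) - ⅕)/4 = (-⅐ - ⅕)*(¼) = -12/35*¼ = -3/35 ≈ -0.085714)
l(A) = -9/35 + 3*A²/35 (l(A) = (3 - A²)*(-3/35) = -9/35 + 3*A²/35)
(d(-450, -354) + 40844) + l(301) = (484 + 40844) + (-9/35 + (3/35)*301²) = 41328 + (-9/35 + (3/35)*90601) = 41328 + (-9/35 + 38829/5) = 41328 + 271794/35 = 1718274/35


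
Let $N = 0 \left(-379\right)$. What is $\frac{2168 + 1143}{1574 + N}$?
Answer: $\frac{3311}{1574} \approx 2.1036$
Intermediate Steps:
$N = 0$
$\frac{2168 + 1143}{1574 + N} = \frac{2168 + 1143}{1574 + 0} = \frac{3311}{1574}$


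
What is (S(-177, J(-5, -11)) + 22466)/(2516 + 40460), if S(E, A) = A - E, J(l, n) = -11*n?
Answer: 5691/10744 ≈ 0.52969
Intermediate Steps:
(S(-177, J(-5, -11)) + 22466)/(2516 + 40460) = ((-11*(-11) - 1*(-177)) + 22466)/(2516 + 40460) = ((121 + 177) + 22466)/42976 = (298 + 22466)*(1/42976) = 22764*(1/42976) = 5691/10744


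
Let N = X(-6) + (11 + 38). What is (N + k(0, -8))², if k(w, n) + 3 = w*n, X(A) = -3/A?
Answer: 8649/4 ≈ 2162.3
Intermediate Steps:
k(w, n) = -3 + n*w (k(w, n) = -3 + w*n = -3 + n*w)
N = 99/2 (N = -3/(-6) + (11 + 38) = -3*(-⅙) + 49 = ½ + 49 = 99/2 ≈ 49.500)
(N + k(0, -8))² = (99/2 + (-3 - 8*0))² = (99/2 + (-3 + 0))² = (99/2 - 3)² = (93/2)² = 8649/4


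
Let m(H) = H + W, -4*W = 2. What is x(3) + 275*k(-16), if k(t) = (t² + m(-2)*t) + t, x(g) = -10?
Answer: 76990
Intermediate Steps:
W = -½ (W = -¼*2 = -½ ≈ -0.50000)
m(H) = -½ + H (m(H) = H - ½ = -½ + H)
k(t) = t² - 3*t/2 (k(t) = (t² + (-½ - 2)*t) + t = (t² - 5*t/2) + t = t² - 3*t/2)
x(3) + 275*k(-16) = -10 + 275*((½)*(-16)*(-3 + 2*(-16))) = -10 + 275*((½)*(-16)*(-3 - 32)) = -10 + 275*((½)*(-16)*(-35)) = -10 + 275*280 = -10 + 77000 = 76990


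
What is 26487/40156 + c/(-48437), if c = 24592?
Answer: 295434467/1945036172 ≈ 0.15189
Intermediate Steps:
26487/40156 + c/(-48437) = 26487/40156 + 24592/(-48437) = 26487*(1/40156) + 24592*(-1/48437) = 26487/40156 - 24592/48437 = 295434467/1945036172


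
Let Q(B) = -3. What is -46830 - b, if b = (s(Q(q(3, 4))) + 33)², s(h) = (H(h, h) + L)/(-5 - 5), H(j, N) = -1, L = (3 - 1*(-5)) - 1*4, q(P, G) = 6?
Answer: -4789929/100 ≈ -47899.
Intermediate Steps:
L = 4 (L = (3 + 5) - 4 = 8 - 4 = 4)
s(h) = -3/10 (s(h) = (-1 + 4)/(-5 - 5) = 3/(-10) = 3*(-⅒) = -3/10)
b = 106929/100 (b = (-3/10 + 33)² = (327/10)² = 106929/100 ≈ 1069.3)
-46830 - b = -46830 - 1*106929/100 = -46830 - 106929/100 = -4789929/100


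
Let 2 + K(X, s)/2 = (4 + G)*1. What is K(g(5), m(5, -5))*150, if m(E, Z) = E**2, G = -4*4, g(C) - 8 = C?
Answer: -4200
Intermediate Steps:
g(C) = 8 + C
G = -16
K(X, s) = -28 (K(X, s) = -4 + 2*((4 - 16)*1) = -4 + 2*(-12*1) = -4 + 2*(-12) = -4 - 24 = -28)
K(g(5), m(5, -5))*150 = -28*150 = -4200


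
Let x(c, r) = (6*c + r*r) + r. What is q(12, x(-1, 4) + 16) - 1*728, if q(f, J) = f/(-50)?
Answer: -18206/25 ≈ -728.24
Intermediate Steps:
x(c, r) = r + r**2 + 6*c (x(c, r) = (6*c + r**2) + r = (r**2 + 6*c) + r = r + r**2 + 6*c)
q(f, J) = -f/50 (q(f, J) = f*(-1/50) = -f/50)
q(12, x(-1, 4) + 16) - 1*728 = -1/50*12 - 1*728 = -6/25 - 728 = -18206/25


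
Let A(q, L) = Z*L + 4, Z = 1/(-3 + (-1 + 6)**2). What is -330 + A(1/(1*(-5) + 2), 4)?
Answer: -3584/11 ≈ -325.82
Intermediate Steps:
Z = 1/22 (Z = 1/(-3 + 5**2) = 1/(-3 + 25) = 1/22 ≈ 0.045455)
A(q, L) = 4 + L/22 (A(q, L) = L/22 + 4 = 4 + L/22)
-330 + A(1/(1*(-5) + 2), 4) = -330 + (4 + (1/22)*4) = -330 + (4 + 2/11) = -330 + 46/11 = -3584/11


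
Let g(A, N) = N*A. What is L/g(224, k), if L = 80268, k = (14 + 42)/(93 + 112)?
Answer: 4113735/3136 ≈ 1311.8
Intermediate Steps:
k = 56/205 ≈ 0.27317
g(A, N) = A*N
L/g(224, k) = 80268/((224*(56/205))) = 80268/(12544/205) = 80268*(205/12544) = 4113735/3136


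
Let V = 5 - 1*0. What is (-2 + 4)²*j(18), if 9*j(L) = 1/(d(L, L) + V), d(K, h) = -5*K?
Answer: -4/765 ≈ -0.0052288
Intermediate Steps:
V = 5 (V = 5 + 0 = 5)
j(L) = 1/(9*(5 - 5*L)) (j(L) = 1/(9*(-5*L + 5)) = 1/(9*(5 - 5*L)))
(-2 + 4)²*j(18) = (-2 + 4)²*(-1/(-45 + 45*18)) = 2²*(-1/(-45 + 810)) = 4*(-1/765) = -4/765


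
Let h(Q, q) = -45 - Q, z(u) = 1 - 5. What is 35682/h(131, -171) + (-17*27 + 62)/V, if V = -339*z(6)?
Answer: -6056833/29832 ≈ -203.03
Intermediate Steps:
z(u) = -4
V = 1356 (V = -339*(-4) = 1356)
35682/h(131, -171) + (-17*27 + 62)/V = 35682/(-45 - 1*131) + (-17*27 + 62)/1356 = 35682/(-45 - 131) + (-459 + 62)*(1/1356) = 35682/(-176) - 397*1/1356 = 35682*(-1/176) - 397/1356 = -17841/88 - 397/1356 = -6056833/29832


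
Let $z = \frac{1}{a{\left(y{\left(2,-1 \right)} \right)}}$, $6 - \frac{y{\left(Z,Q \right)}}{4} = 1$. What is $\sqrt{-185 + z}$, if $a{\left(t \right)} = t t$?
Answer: $\frac{i \sqrt{73999}}{20} \approx 13.601 i$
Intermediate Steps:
$y{\left(Z,Q \right)} = 20$ ($y{\left(Z,Q \right)} = 24 - 4 = 20$)
$a{\left(t \right)} = t^{2}$
$z = \frac{1}{400}$ ($z = \frac{1}{20^{2}} = \frac{1}{400} \approx 0.0025$)
$\sqrt{-185 + z} = \sqrt{-185 + \frac{1}{400}} = \sqrt{- \frac{73999}{400}} = \frac{i \sqrt{73999}}{20}$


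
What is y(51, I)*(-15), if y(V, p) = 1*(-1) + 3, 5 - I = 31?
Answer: -30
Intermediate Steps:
I = -26 (I = 5 - 1*31 = 5 - 31 = -26)
y(V, p) = 2 (y(V, p) = -1 + 3 = 2)
y(51, I)*(-15) = 2*(-15) = -30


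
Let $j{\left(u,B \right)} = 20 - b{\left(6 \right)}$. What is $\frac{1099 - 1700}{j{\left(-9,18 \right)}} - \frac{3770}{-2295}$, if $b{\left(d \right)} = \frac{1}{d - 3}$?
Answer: $- \frac{783091}{27081} \approx -28.917$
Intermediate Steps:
$b{\left(d \right)} = \frac{1}{-3 + d}$
$j{\left(u,B \right)} = \frac{59}{3}$ ($j{\left(u,B \right)} = 20 - \frac{1}{-3 + 6} = 20 - \frac{1}{3} = \frac{59}{3}$)
$\frac{1099 - 1700}{j{\left(-9,18 \right)}} - \frac{3770}{-2295} = \frac{1099 - 1700}{\frac{59}{3}} - \frac{3770}{-2295} = \left(1099 - 1700\right) \frac{3}{59} - - \frac{754}{459} = \left(-601\right) \frac{3}{59} + \frac{754}{459} = - \frac{1803}{59} + \frac{754}{459} = - \frac{783091}{27081}$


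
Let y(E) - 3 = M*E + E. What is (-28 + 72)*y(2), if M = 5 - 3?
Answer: 396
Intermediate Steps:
M = 2
y(E) = 3 + 3*E (y(E) = 3 + (2*E + E) = 3 + 3*E)
(-28 + 72)*y(2) = (-28 + 72)*(3 + 3*2) = 44*(3 + 6) = 44*9 = 396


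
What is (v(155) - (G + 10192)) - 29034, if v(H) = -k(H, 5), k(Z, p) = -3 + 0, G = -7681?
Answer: -31542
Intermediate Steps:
k(Z, p) = -3
v(H) = 3 (v(H) = -1*(-3) = 3)
(v(155) - (G + 10192)) - 29034 = (3 - (-7681 + 10192)) - 29034 = (3 - 1*2511) - 29034 = (3 - 2511) - 29034 = -2508 - 29034 = -31542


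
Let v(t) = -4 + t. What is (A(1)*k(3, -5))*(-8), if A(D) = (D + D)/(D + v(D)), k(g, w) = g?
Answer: 24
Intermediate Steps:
A(D) = 2*D/(-4 + 2*D) (A(D) = (D + D)/(D + (-4 + D)) = (2*D)/(-4 + 2*D) = 2*D/(-4 + 2*D))
(A(1)*k(3, -5))*(-8) = ((1/(-2 + 1))*3)*(-8) = ((1/(-1))*3)*(-8) = ((1*(-1))*3)*(-8) = -1*3*(-8) = -3*(-8) = 24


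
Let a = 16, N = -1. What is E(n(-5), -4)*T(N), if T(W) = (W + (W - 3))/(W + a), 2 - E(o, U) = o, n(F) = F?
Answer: -7/3 ≈ -2.3333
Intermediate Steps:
E(o, U) = 2 - o
T(W) = (-3 + 2*W)/(16 + W) (T(W) = (W + (W - 3))/(W + 16) = (W + (-3 + W))/(16 + W) = (-3 + 2*W)/(16 + W))
E(n(-5), -4)*T(N) = (2 - 1*(-5))*((-3 + 2*(-1))/(16 - 1)) = (2 + 5)*((-3 - 2)/15) = 7*((1/15)*(-5)) = 7*(-⅓) = -7/3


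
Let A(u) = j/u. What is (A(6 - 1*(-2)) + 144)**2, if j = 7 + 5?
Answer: 84681/4 ≈ 21170.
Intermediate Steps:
j = 12
A(u) = 12/u
(A(6 - 1*(-2)) + 144)**2 = (12/(6 - 1*(-2)) + 144)**2 = (12/(6 + 2) + 144)**2 = (12/8 + 144)**2 = (12*(1/8) + 144)**2 = (3/2 + 144)**2 = (291/2)**2 = 84681/4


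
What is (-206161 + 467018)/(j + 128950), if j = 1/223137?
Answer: 58206848409/28773516151 ≈ 2.0229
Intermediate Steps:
j = 1/223137 ≈ 4.4816e-6
(-206161 + 467018)/(j + 128950) = (-206161 + 467018)/(1/223137 + 128950) = 260857/(28773516151/223137) = 260857*(223137/28773516151) = 58206848409/28773516151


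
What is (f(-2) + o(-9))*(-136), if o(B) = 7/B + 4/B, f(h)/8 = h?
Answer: 21080/9 ≈ 2342.2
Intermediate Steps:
f(h) = 8*h
o(B) = 11/B
(f(-2) + o(-9))*(-136) = (8*(-2) + 11/(-9))*(-136) = (-16 + 11*(-⅑))*(-136) = (-16 - 11/9)*(-136) = -155/9*(-136) = 21080/9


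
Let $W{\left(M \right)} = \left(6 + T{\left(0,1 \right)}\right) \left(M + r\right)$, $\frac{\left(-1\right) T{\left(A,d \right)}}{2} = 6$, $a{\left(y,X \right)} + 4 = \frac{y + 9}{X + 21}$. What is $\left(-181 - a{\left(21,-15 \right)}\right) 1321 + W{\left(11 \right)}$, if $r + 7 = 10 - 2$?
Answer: $-240494$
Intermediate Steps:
$r = 1$ ($r = -7 + \left(10 - 2\right) = -7 + 8 = 1$)
$a{\left(y,X \right)} = -4 + \frac{9 + y}{21 + X}$ ($a{\left(y,X \right)} = -4 + \frac{y + 9}{X + 21} = -4 + \frac{9 + y}{21 + X}$)
$T{\left(A,d \right)} = -12$ ($T{\left(A,d \right)} = \left(-2\right) 6 = -12$)
$W{\left(M \right)} = -6 - 6 M$ ($W{\left(M \right)} = \left(6 - 12\right) \left(M + 1\right) = - 6 \left(1 + M\right) = -6 - 6 M$)
$\left(-181 - a{\left(21,-15 \right)}\right) 1321 + W{\left(11 \right)} = \left(-181 - \frac{-75 + 21 - -60}{21 - 15}\right) 1321 - 72 = \left(-181 - \frac{-75 + 21 + 60}{6}\right) 1321 - 72 = \left(-181 - \frac{1}{6} \cdot 6\right) 1321 - 72 = \left(-181 - 1\right) 1321 - 72 = \left(-182\right) 1321 - 72 = -240422 - 72 = -240494$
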